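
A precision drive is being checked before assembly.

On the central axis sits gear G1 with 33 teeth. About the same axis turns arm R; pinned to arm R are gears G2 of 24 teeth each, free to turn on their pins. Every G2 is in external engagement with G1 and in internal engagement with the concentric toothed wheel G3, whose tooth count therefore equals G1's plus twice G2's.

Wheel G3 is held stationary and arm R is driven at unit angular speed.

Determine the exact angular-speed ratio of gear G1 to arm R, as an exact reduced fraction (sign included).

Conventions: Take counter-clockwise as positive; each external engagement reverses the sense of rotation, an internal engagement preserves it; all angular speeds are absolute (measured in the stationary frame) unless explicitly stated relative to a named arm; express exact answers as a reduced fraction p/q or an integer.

38/11

recognized (axles ride arm R): planetary set, 33/24/81 teeth
ring teeth: 33 + 2·24 = 81
33(ω_sun−ω_arm) = −81(ω_ring−ω_arm),  ω_ring = 0, ω_arm = 1
ω_sun = 1 − (81/33)(0−1) = 38/11
ω_out/ω_in = 38/11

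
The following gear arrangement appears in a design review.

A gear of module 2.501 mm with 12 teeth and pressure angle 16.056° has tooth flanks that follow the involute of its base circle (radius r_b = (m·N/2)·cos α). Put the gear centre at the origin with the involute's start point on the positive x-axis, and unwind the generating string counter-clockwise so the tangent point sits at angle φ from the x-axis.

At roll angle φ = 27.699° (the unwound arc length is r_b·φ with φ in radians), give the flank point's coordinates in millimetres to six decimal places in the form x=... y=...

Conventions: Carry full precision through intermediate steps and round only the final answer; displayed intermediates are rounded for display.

x=16.008600 y=0.530522

recognized (one wheel, involute flank): single-mesh tooth geometry, m = 2.501, N = 12
pitch radius r_p = m·N/2 = 2.501·12/2 = 15.006000
base radius r_b = r_p·cos α = 15.006000·cos 16.056° = 14.420643
roll angle φ = 27.699° = 0.48343875 rad
x = r_b·(cos φ + φ·sin φ) = 16.008600
y = r_b·(sin φ − φ·cos φ) = 0.530522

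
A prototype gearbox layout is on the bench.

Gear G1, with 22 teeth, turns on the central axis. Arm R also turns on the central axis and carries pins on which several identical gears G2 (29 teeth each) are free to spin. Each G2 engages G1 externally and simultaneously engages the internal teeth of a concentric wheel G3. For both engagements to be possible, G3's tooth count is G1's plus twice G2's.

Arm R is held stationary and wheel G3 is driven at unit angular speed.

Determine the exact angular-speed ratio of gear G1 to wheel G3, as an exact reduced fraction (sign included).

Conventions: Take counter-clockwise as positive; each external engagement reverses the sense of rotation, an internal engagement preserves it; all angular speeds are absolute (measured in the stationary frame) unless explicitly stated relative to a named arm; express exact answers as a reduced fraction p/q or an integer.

-40/11

recognized (axles ride arm R): planetary set, 22/29/80 teeth
ring teeth: 22 + 2·29 = 80
22(ω_sun−ω_arm) = −80(ω_ring−ω_arm),  ω_arm = 0, ω_ring = 1
ω_sun = 0 − (80/22)(1−0) = -40/11
ω_out/ω_in = -40/11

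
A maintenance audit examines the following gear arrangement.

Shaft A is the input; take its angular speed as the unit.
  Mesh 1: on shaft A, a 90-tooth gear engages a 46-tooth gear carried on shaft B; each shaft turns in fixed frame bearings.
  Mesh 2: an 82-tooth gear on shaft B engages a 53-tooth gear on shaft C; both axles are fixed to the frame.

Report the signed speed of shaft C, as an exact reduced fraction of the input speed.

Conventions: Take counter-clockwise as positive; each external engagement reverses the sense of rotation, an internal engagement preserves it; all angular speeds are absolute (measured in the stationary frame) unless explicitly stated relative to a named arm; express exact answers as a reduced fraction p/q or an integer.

3690/1219

2-mesh fixed-axis compound train (all bearings frame-fixed)
mesh 1 [90T→46T]: |ω|/ω_in = 1×90/46 = 45/23, sense flips to −
mesh 2 [82T→53T]: |ω|/ω_in = (45/23)×82/53 = 3690/1219, sense flips to +
signed output speed (× input speed) = 3690/1219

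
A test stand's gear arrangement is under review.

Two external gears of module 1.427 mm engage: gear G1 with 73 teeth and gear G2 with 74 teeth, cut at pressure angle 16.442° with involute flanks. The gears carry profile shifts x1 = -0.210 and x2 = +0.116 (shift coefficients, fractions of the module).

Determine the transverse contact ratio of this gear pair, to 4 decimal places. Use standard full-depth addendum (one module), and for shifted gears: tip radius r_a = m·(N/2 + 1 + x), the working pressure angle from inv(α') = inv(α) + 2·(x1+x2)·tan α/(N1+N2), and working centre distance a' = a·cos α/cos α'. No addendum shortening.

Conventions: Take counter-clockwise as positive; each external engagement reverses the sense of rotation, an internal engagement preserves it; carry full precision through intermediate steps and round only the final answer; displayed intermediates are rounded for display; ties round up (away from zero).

recognized (one external pair, fixed centres): single-mesh tooth geometry, m = 1.427, N1 = 73, N2 = 74
base radii: r_b1 = 49.955555, r_b2 = 50.639877
tip radii: r_a1 = 53.212830, r_a2 = 54.391532
inv(α') = inv(16.442°) + 2·(-0.210+0.116)·tan α/(73+74) = 0.00776825  ⇒  α' = 16.18963°
a' = a·cos α / cos α' = 104.8845·cos 16.442°/cos 16.18963° = 104.749356
action lengths: √(r_a1²−r_b1²) = 18.331608, √(r_a2²−r_b2²) = 19.850481
base pitch p_b = π·m·cos α = 4.299726
CR = (18.331608 + 19.850481 − 104.749356·sin 16.18963°)/4.299726 = 2.087610
contact ratio ≈ 2.0876

2.0876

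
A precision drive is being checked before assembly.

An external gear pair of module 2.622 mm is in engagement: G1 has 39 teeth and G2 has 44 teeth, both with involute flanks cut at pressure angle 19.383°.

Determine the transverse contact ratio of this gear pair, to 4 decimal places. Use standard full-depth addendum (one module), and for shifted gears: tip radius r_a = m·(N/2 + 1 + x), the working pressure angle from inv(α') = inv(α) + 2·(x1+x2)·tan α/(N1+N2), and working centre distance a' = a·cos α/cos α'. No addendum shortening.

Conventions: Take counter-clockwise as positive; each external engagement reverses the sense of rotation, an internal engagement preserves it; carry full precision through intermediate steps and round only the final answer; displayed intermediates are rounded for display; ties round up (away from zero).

1.7516

recognized (one external pair, fixed centres): single-mesh tooth geometry, m = 2.622, N1 = 39, N2 = 44
base radii: r_b1 = 48.231068, r_b2 = 54.414538
tip radii: r_a1 = 53.751000, r_a2 = 60.306000
no profile shift: α' = α, a' = a
action lengths: √(r_a1²−r_b1²) = 23.726232, √(r_a2²−r_b2²) = 25.997532
base pitch p_b = π·m·cos α = 7.770378
CR = (23.726232 + 25.997532 − 108.813000·sin 19.38300°)/7.770378 = 1.751622
contact ratio ≈ 1.7516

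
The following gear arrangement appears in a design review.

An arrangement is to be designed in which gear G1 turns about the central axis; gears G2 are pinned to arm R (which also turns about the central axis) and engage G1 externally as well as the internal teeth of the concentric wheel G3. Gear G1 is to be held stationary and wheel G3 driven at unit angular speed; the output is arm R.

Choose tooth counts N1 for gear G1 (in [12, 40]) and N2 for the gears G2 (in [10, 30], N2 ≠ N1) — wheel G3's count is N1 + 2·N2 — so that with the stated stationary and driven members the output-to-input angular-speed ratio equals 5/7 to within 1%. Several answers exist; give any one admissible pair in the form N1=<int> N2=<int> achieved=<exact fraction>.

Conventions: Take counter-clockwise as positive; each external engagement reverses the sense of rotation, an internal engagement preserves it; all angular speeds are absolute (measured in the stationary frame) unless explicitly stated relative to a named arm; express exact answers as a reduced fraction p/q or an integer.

N1=16 N2=12 achieved=5/7

class = planetary set [ratio 5/7 wanted; Willis about the carrier]
Willis with ω_sun = 0: ω_arm/ω_ring = N3/(N1+N3); set equal to 5/7  ⇒  N3/N1 = (5/7)/(1 − 5/7) = 5/2
N3 = N1 + 2·N2  ⇒  N2/N1 = (N3/N1 − 1)/2 = (5/2 − 1)/2 = 3/4
smallest multiple with N1 ≥ 12 and N2 ≥ 10: k = 4  ⇒  N1 = 4·4 = 16, N2 = 4·3 = 12 (N1 ≤ 40, N2 ≤ 30, N2 ≠ N1 ✓), N3 = 16 + 2·12 = 40
check: N3/(N1+N3) with N1 = 16, N3 = 40 gives 5/7; |achieved − target| = 0 ≤ 1/140 ✓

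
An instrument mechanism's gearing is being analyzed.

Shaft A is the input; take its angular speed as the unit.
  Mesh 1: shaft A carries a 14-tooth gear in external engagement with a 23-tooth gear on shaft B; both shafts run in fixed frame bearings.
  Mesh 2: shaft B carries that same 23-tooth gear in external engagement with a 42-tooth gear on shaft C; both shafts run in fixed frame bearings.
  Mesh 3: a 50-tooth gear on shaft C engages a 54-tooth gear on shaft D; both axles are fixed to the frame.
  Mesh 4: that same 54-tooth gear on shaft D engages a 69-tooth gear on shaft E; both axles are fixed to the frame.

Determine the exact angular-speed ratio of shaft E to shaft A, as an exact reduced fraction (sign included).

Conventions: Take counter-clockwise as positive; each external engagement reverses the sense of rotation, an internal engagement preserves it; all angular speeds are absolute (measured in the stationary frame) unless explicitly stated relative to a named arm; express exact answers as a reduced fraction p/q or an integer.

50/207

class = fixed-axis compound train [4 meshes; 4 ratios multiply, 4 sense flips]
mesh 1 [14T→23T]: running ratio 14/23, sense −
mesh 2 [23T→42T]: running ratio 1/3, sense +
mesh 3 [50T→54T]: running ratio 25/81, sense −
mesh 4 [54T→69T]: running ratio 50/207, sense +
ω_out/ω_in = 50/207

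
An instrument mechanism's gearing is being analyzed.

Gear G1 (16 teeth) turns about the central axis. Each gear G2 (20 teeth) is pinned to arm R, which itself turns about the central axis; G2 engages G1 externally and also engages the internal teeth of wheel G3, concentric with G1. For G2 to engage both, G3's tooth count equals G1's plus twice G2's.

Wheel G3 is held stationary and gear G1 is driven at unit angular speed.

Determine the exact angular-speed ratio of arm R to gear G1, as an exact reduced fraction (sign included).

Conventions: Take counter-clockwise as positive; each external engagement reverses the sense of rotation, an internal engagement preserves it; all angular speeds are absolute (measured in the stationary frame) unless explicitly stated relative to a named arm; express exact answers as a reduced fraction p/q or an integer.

2/9

recognized (axles ride arm R): planetary set, 16/20/56 teeth
ring teeth: 16 + 2·20 = 56
16(ω_sun−ω_arm) = −56(ω_ring−ω_arm),  ω_ring = 0, ω_sun = 1
16(1−ω_arm) = −56(0−ω_arm)  ⇒  72·ω_arm = 16  ⇒  ω_arm = 2/9
ω_out/ω_in = 2/9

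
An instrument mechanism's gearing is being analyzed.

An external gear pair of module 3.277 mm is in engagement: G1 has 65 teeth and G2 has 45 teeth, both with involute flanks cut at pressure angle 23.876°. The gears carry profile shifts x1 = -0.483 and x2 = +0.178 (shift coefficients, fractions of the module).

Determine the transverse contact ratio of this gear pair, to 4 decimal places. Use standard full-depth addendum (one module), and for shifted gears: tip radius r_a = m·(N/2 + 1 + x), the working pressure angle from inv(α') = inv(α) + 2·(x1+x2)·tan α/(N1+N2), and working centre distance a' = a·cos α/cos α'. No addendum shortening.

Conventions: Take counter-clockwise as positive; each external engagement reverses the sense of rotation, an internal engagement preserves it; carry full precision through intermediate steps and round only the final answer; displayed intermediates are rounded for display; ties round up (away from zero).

1.6075

recognized (one external pair, fixed centres): single-mesh tooth geometry, m = 3.277, N1 = 65, N2 = 45
base radii: r_b1 = 97.388397, r_b2 = 67.422737
tip radii: r_a1 = 108.196709, r_a2 = 77.592806
inv(α') = inv(23.876°) + 2·(-0.483+0.178)·tan α/(65+45) = 0.02346852  ⇒  α' = 23.13252°
a' = a·cos α / cos α' = 180.2350·cos 23.876°/cos 23.13252° = 179.220722
action lengths: √(r_a1²−r_b1²) = 47.138391, √(r_a2²−r_b2²) = 38.403361
base pitch p_b = π·m·cos α = 9.413990
CR = (47.138391 + 38.403361 − 179.220722·sin 23.13252°)/9.413990 = 1.607528
contact ratio ≈ 1.6075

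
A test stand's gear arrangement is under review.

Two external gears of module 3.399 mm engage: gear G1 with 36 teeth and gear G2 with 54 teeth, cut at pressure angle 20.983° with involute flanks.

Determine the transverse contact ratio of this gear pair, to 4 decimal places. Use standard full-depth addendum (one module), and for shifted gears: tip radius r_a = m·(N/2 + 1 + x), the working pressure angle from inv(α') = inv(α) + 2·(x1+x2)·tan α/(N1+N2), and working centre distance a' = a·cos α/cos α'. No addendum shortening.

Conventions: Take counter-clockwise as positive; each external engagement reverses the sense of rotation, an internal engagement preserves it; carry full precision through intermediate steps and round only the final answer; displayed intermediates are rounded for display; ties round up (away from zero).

class = single-mesh tooth geometry [involute pair 36T × 54T, m = 3.399]
base radii: r_b1 = 57.124821, r_b2 = 85.687231
tip radii: r_a1 = 64.581000, r_a2 = 95.172000
no profile shift: α' = α, a' = a
action lengths: √(r_a1²−r_b1²) = 30.124084, √(r_a2²−r_b2²) = 41.417485
base pitch p_b = π·m·cos α = 9.970162
CR = (30.124084 + 41.417485 − 152.955000·sin 20.98300°)/9.970162 = 1.681996
contact ratio ≈ 1.6820

1.6820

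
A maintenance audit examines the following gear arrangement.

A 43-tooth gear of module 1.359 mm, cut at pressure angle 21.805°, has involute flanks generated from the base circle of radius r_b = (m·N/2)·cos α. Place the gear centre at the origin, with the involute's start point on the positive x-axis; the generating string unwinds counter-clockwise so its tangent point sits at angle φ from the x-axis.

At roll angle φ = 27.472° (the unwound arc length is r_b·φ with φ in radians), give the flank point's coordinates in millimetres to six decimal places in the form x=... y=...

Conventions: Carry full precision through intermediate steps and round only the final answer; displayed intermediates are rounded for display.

recognized (one wheel, involute flank): single-mesh tooth geometry, m = 1.359, N = 43
pitch radius r_p = m·N/2 = 1.359·43/2 = 29.218500
base radius r_b = r_p·cos α = 29.218500·cos 21.805° = 27.128016
roll angle φ = 27.472° = 0.47947685 rad
x = r_b·(cos φ + φ·sin φ) = 30.069406
y = r_b·(sin φ − φ·cos φ) = 0.974052

x=30.069406 y=0.974052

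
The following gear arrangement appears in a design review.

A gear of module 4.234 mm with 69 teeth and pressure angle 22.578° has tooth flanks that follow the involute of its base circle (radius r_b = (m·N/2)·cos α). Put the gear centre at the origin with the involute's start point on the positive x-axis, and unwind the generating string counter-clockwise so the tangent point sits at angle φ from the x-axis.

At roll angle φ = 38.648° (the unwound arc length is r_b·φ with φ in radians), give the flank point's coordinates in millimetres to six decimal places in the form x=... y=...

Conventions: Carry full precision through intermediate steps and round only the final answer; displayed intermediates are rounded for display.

topology: single-mesh involute geometry — m = 4.234, N = 69
pitch radius r_p = m·N/2 = 4.234·69/2 = 146.073000
base radius r_b = r_p·cos α = 146.073000·cos 22.578° = 134.877630
roll angle φ = 38.648° = 0.67453485 rad
x = r_b·(cos φ + φ·sin φ) = 162.158999
y = r_b·(sin φ − φ·cos φ) = 13.180788

x=162.158999 y=13.180788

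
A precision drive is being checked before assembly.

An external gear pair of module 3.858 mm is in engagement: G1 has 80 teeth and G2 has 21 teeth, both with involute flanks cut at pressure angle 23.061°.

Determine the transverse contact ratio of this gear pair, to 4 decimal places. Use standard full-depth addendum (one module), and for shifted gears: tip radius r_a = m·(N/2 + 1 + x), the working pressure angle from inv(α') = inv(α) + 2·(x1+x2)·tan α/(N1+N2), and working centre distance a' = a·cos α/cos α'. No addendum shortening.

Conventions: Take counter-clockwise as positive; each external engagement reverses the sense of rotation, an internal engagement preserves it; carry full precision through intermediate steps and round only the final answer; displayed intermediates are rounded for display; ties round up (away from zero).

1.5659

single-mesh involute tooth geometry (80T engaging 21T at module 3.858)
base radii: r_b1 = 141.988033, r_b2 = 37.271859
tip radii: r_a1 = 158.178000, r_a2 = 44.367000
no profile shift: α' = α, a' = a
action lengths: √(r_a1²−r_b1²) = 69.711393, √(r_a2²−r_b2²) = 24.067390
base pitch p_b = π·m·cos α = 11.151714
CR = (69.711393 + 24.067390 − 194.829000·sin 23.06100°)/11.151714 = 1.565870
contact ratio ≈ 1.5659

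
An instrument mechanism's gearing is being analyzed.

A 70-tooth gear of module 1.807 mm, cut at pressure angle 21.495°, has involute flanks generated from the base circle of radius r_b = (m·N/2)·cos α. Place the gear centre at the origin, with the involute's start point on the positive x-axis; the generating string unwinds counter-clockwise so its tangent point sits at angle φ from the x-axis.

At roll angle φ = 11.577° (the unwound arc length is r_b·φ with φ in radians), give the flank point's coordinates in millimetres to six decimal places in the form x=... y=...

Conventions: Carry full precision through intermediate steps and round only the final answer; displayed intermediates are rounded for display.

x=60.035305 y=0.161155

single-mesh involute tooth geometry (70T wheel at module 1.807)
pitch radius r_p = m·N/2 = 1.807·70/2 = 63.245000
base radius r_b = r_p·cos α = 63.245000·cos 21.495° = 58.846282
roll angle φ = 11.577° = 0.20205677 rad
x = r_b·(cos φ + φ·sin φ) = 60.035305
y = r_b·(sin φ − φ·cos φ) = 0.161155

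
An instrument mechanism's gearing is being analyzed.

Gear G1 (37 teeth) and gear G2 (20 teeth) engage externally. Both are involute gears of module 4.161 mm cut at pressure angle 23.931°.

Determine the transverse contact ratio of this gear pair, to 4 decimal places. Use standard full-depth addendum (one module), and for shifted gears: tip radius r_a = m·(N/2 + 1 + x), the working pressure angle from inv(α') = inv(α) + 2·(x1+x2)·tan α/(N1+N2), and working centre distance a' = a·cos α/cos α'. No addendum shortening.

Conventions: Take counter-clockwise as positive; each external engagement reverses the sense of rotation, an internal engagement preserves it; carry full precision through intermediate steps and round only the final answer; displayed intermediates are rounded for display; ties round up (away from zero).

topology: single-mesh involute geometry — m = 4.161, 37T/20T pair
base radii: r_b1 = 70.361014, r_b2 = 38.032980
tip radii: r_a1 = 81.139500, r_a2 = 45.771000
no profile shift: α' = α, a' = a
action lengths: √(r_a1²−r_b1²) = 40.409729, √(r_a2²−r_b2²) = 25.465208
base pitch p_b = π·m·cos α = 11.948413
CR = (40.409729 + 25.465208 − 118.588500·sin 23.93100°)/11.948413 = 1.487323
contact ratio ≈ 1.4873

1.4873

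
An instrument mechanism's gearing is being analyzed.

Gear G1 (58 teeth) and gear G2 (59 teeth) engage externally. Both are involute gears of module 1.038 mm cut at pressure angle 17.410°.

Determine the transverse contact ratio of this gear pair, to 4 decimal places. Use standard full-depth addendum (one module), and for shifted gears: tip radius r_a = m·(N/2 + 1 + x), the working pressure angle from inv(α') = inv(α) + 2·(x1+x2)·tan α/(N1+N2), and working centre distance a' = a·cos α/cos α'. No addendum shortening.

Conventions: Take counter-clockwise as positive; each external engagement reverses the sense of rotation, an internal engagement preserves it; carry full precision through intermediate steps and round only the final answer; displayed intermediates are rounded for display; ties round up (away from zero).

1.9443

topology: single-mesh involute geometry — m = 1.038, 58T/59T pair
base radii: r_b1 = 28.722971, r_b2 = 29.218194
tip radii: r_a1 = 31.140000, r_a2 = 31.659000
no profile shift: α' = α, a' = a
action lengths: √(r_a1²−r_b1²) = 12.028738, √(r_a2²−r_b2²) = 12.189725
base pitch p_b = π·m·cos α = 3.111582
CR = (12.028738 + 12.189725 − 60.723000·sin 17.41000°)/3.111582 = 1.944251
contact ratio ≈ 1.9443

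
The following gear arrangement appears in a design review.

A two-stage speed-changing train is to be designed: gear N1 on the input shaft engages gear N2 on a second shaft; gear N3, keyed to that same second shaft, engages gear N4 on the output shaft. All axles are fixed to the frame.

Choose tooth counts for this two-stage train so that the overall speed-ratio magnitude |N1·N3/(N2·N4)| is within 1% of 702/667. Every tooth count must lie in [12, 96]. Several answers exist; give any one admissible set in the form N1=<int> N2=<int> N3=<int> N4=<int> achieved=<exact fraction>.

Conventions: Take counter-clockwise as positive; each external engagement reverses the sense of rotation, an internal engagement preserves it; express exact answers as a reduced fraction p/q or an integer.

topology: fixed-axis compound train — 2 stages, target 702/667
target = 702/667 in lowest terms: an exact hit needs N1·N3 = k·702 and N2·N4 = k·667 for one integer k, every count in [12, 96]; additionally prefer no 1:1 stage (N1 ≠ N2, N3 ≠ N4)
k = 1: N1·N3 = 702 = 13·54, N2·N4 = 667 = 23·29
achieved = 13·54/(23·29) = 702/667; |achieved − target| = 0 ≤ 351/33350 ✓

N1=13 N2=23 N3=54 N4=29 achieved=702/667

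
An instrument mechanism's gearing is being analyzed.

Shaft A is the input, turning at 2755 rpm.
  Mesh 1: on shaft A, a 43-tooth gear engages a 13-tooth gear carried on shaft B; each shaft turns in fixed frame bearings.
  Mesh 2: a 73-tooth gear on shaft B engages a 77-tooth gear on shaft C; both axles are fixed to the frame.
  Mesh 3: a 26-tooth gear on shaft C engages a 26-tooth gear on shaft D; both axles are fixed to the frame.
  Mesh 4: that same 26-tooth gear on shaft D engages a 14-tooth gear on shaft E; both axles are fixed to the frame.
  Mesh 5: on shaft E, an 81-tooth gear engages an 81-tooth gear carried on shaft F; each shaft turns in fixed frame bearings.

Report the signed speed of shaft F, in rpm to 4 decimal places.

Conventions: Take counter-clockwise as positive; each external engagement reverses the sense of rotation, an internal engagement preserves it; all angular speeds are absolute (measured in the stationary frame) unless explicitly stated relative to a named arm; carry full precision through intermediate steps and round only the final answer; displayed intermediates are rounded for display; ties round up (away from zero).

-16044.4249 rpm

topology: fixed-axis compound train — 5 meshes, A→F
mesh 1 [43T→13T]: ω = 2755.0000×43/13 = 9112.6923 rpm, sense flips to −
mesh 2 [73T→77T]: ω = 9112.6923×73/77 = 8639.3057 rpm, sense flips to +
mesh 3 [26T→26T]: ω = 8639.3057×26/26 = 8639.3057 rpm, sense flips to −
mesh 4 [26T→14T]: ω = 8639.3057×26/14 = 16044.4249 rpm, sense flips to +
mesh 5 [81T→81T]: ω = 16044.4249×81/81 = 16044.4249 rpm, sense flips to −
signed output speed = -16044.4249 rpm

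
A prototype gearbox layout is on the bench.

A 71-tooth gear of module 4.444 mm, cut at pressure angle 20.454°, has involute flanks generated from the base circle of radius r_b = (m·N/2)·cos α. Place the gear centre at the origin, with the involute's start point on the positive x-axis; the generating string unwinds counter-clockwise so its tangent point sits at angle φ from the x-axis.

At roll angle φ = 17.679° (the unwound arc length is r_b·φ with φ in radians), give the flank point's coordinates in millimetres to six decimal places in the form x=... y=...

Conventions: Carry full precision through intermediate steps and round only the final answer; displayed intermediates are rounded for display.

x=154.685548 y=1.433718

class = single-mesh tooth geometry [base-circle involute, m = 4.444, 71T]
pitch radius r_p = m·N/2 = 4.444·71/2 = 157.762000
base radius r_b = r_p·cos α = 157.762000·cos 20.454° = 147.815587
roll angle φ = 17.679° = 0.30855676 rad
x = r_b·(cos φ + φ·sin φ) = 154.685548
y = r_b·(sin φ − φ·cos φ) = 1.433718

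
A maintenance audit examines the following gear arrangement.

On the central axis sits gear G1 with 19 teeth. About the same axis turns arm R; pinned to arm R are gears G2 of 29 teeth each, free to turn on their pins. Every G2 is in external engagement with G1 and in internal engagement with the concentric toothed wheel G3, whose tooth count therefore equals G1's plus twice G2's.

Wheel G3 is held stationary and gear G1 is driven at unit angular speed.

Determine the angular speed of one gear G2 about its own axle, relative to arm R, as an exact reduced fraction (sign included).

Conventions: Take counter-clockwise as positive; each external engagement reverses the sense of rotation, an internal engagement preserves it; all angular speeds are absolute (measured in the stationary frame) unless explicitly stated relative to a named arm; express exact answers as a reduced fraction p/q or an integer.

-1463/2784

topology: planetary set — G1 19T / G2 29T / G3 77T, arm = carrier (Willis)
ring teeth: 19 + 2·29 = 77
19(ω_sun−ω_arm) = −77(ω_ring−ω_arm),  ω_ring = 0, ω_sun = 1
19(1−ω_arm) = −77(0−ω_arm)  ⇒  96·ω_arm = 19  ⇒  ω_arm = 19/96
sun–planet mesh: 19·(1−19/96) = −29·(ω_p−ω_arm)  ⇒  ω_p−ω_arm = -1463/2784
exact speed ratio = -1463/2784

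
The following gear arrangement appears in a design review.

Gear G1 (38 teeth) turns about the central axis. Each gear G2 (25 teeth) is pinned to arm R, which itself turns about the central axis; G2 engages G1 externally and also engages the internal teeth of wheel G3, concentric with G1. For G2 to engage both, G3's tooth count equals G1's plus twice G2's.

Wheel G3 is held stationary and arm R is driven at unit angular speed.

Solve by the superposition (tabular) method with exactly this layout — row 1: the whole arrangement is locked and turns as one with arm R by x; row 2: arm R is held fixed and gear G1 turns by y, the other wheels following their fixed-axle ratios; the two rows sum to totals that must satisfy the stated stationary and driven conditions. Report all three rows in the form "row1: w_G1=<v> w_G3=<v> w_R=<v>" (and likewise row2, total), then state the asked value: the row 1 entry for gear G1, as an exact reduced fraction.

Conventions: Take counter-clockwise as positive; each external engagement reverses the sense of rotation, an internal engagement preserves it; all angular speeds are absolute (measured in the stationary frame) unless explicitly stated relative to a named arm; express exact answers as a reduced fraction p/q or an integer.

row1: w_G1=1 w_G3=1 w_R=1
row2: w_G1=44/19 w_G3=-1 w_R=0
total: w_G1=63/19 w_G3=0 w_R=1
asked value: 1

topology: planetary set — G1 38T / G2 25T / G3 88T, arm = carrier (Willis)
row 1 (train locked, turned with arm): all members turn x
superposition row 2 [arm held]: sun y, ring −(38/88)·y, arm 0
boundary: total ω_ring = x − (38/88)·y = 0 and total ω_arm = x = 1  ⇒  y = 44/19, x = 1
row 2 ring = −(38/88)·44/19 = -1
totals (row 1 + row 2): sun 1 + 44/19 = 63/19, ring 1 + (-1) = 0, arm 1 + 0 = 1
asked cell (row1, sun) = 1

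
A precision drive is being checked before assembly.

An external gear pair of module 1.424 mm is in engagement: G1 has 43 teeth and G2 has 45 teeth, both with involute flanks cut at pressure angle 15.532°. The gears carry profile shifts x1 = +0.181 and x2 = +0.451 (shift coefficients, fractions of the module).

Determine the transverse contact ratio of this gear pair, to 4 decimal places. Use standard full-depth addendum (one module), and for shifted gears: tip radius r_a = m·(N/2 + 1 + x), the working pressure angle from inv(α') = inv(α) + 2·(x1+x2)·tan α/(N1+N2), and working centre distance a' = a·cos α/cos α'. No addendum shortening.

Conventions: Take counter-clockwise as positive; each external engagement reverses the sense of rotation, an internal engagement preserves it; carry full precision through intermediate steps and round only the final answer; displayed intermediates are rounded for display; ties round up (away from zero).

1.8546

single-mesh involute tooth geometry (43T engaging 45T at module 1.424)
base radii: r_b1 = 29.497936, r_b2 = 30.869933
tip radii: r_a1 = 32.297744, r_a2 = 34.106224
inv(α') = inv(15.532°) + 2·(+0.181+0.451)·tan α/(43+45) = 0.01083359  ⇒  α' = 18.03961°
a' = a·cos α / cos α' = 62.6560·cos 15.532°/cos 18.03961° = 63.488810
action lengths: √(r_a1²−r_b1²) = 13.153557, √(r_a2²−r_b2²) = 14.501095
base pitch p_b = π·m·cos α = 4.310256
CR = (13.153557 + 14.501095 − 63.488810·sin 18.03961°)/4.310256 = 1.854598
contact ratio ≈ 1.8546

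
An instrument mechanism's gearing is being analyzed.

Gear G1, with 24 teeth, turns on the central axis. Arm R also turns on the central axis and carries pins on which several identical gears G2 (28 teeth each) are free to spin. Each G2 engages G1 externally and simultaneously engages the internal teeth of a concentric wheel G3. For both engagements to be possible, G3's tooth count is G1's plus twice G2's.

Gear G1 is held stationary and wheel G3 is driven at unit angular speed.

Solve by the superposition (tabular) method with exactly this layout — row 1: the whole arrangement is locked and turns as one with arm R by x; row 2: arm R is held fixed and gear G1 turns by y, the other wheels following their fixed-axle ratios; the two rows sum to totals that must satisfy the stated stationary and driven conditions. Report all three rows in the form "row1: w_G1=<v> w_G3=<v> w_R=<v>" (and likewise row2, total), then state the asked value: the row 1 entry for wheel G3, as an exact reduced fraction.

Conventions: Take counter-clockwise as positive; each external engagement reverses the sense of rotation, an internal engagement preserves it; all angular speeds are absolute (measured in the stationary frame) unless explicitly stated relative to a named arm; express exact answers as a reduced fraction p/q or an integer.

row1: w_G1=10/13 w_G3=10/13 w_R=10/13
row2: w_G1=-10/13 w_G3=3/13 w_R=0
total: w_G1=0 w_G3=1 w_R=10/13
asked value: 10/13

recognized (axles ride arm R): planetary set, 24/28/80 teeth
row 1 (train locked, turned with arm): all members turn x
row 2: sun turns y, ring = −(24/80)·y, arm 0
boundary: total ω_sun = x + y = 0 and total ω_ring = x − (24/80)·y = 1  ⇒  y = -10/13, x = 10/13
row 2 ring = −(24/80)·(-10/13) = 3/13
totals (row 1 + row 2): sun 10/13 + (-10/13) = 0, ring 10/13 + 3/13 = 1, arm 10/13 + 0 = 10/13
asked cell (row1, ring) = 10/13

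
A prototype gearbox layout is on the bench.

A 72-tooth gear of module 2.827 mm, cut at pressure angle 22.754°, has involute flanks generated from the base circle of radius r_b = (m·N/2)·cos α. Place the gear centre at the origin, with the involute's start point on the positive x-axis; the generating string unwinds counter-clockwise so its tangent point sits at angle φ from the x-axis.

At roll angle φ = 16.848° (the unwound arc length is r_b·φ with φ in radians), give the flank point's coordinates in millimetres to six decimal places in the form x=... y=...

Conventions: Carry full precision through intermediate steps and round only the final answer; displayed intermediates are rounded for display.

class = single-mesh tooth geometry [base-circle involute, m = 2.827, 72T]
pitch radius r_p = m·N/2 = 2.827·72/2 = 101.772000
base radius r_b = r_p·cos α = 101.772000·cos 22.754° = 93.851489
roll angle φ = 16.848° = 0.29405307 rad
x = r_b·(cos φ + φ·sin φ) = 97.821737
y = r_b·(sin φ − φ·cos φ) = 0.788564

x=97.821737 y=0.788564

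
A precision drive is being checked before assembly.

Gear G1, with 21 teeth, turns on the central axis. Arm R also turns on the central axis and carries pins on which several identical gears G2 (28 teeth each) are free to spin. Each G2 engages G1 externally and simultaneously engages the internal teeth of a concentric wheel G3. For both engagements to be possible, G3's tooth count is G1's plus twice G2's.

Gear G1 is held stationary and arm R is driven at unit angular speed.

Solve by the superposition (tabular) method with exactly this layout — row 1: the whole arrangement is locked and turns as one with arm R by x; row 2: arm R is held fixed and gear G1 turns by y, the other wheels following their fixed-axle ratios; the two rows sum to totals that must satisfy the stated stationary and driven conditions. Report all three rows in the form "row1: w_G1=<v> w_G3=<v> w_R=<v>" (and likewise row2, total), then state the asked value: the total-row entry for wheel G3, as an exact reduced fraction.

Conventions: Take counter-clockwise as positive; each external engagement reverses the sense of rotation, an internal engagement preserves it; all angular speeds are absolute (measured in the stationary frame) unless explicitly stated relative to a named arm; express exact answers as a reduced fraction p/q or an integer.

topology: planetary set — G1 21T / G2 28T / G3 77T, arm = carrier (Willis)
superposition row 1 [locked train]: every member turns x
row 2 (arm held, sun turns y): ω_ring = −(21/77)·y, ω_arm = 0
boundary: total ω_sun = x + y = 0 and total ω_arm = x = 1  ⇒  y = -1, x = 1
row 2 ring = −(21/77)·(-1) = 3/11
totals (row 1 + row 2): sun 1 + (-1) = 0, ring 1 + 3/11 = 14/11, arm 1 + 0 = 1
asked cell (total, ring) = 14/11

row1: w_G1=1 w_G3=1 w_R=1
row2: w_G1=-1 w_G3=3/11 w_R=0
total: w_G1=0 w_G3=14/11 w_R=1
asked value: 14/11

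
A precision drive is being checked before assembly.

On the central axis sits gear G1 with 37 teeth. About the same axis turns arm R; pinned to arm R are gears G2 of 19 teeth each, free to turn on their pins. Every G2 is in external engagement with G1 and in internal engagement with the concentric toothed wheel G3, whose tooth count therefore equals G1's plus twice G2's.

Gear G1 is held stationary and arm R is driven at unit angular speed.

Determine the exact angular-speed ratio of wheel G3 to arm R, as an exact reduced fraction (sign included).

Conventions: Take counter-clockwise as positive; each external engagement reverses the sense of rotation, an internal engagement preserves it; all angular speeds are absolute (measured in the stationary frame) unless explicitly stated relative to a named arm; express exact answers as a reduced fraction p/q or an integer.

112/75

recognized (axles ride arm R): planetary set, 37/19/75 teeth
ring teeth: 37 + 2·19 = 75
37(ω_sun−ω_arm) = −75(ω_ring−ω_arm),  ω_sun = 0, ω_arm = 1
ω_ring = 1 − (37/75)(0−1) = 112/75
ω_out/ω_in = 112/75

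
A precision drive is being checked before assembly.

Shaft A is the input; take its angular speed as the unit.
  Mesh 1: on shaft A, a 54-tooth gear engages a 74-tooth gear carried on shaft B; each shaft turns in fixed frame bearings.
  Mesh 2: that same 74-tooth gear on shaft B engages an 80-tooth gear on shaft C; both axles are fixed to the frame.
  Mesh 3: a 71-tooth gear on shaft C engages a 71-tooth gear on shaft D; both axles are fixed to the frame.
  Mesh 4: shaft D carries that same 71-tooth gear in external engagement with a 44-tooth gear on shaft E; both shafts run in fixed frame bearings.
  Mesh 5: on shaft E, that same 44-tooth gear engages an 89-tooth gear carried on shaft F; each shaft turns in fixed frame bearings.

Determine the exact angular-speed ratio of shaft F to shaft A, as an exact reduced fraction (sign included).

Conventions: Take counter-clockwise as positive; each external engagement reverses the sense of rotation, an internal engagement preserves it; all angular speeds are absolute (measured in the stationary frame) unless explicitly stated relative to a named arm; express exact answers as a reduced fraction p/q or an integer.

-1917/3560

class = fixed-axis compound train [5 meshes; 5 ratios multiply, 5 sense flips]
mesh 1 [54T→74T]: running ratio 27/37, sense −
mesh 2 [74T→80T]: running ratio 27/40, sense +
mesh 3 [71T→71T]: running ratio 27/40, sense −
mesh 4 [71T→44T]: running ratio 1917/1760, sense +
mesh 5 [44T→89T]: running ratio 1917/3560, sense −
ω_out/ω_in = -1917/3560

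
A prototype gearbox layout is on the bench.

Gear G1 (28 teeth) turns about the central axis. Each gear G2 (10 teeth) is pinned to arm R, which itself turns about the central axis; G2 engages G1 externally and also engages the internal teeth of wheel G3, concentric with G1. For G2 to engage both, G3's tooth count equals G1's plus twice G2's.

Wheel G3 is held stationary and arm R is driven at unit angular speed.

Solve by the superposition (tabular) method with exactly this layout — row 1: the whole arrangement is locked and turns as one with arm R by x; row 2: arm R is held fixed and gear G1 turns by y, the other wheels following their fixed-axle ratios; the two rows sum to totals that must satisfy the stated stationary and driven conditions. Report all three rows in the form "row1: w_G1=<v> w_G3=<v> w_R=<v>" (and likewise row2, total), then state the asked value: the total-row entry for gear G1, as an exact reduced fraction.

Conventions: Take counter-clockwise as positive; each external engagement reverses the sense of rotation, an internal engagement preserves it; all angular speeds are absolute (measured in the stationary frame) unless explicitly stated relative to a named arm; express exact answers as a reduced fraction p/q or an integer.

row1: w_G1=1 w_G3=1 w_R=1
row2: w_G1=12/7 w_G3=-1 w_R=0
total: w_G1=19/7 w_G3=0 w_R=1
asked value: 19/7

topology: planetary set — G1 28T / G2 10T / G3 48T, arm = carrier (Willis)
row 1 — lock + rotate with arm: ω_sun = ω_ring = ω_arm = x
row 2 — arm fixed, fixed-axis ratios: sun y, ring −(28/48)·y, arm 0
boundary: total ω_ring = x − (28/48)·y = 0 and total ω_arm = x = 1  ⇒  y = 12/7, x = 1
row 2 ring = −(28/48)·12/7 = -1
totals (row 1 + row 2): sun 1 + 12/7 = 19/7, ring 1 + (-1) = 0, arm 1 + 0 = 1
asked cell (total, sun) = 19/7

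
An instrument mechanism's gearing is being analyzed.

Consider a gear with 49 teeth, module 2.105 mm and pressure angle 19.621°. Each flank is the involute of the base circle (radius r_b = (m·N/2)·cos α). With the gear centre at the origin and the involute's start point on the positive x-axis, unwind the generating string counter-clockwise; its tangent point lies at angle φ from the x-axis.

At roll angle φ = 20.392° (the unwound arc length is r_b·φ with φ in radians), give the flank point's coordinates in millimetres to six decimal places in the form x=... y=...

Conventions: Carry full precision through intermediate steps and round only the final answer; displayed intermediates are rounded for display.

recognized (one wheel, involute flank): single-mesh tooth geometry, m = 2.105, N = 49
pitch radius r_p = m·N/2 = 2.105·49/2 = 51.572500
base radius r_b = r_p·cos α = 51.572500·cos 19.621° = 48.577914
roll angle φ = 20.392° = 0.35590754 rad
x = r_b·(cos φ + φ·sin φ) = 51.557853
y = r_b·(sin φ − φ·cos φ) = 0.720805

x=51.557853 y=0.720805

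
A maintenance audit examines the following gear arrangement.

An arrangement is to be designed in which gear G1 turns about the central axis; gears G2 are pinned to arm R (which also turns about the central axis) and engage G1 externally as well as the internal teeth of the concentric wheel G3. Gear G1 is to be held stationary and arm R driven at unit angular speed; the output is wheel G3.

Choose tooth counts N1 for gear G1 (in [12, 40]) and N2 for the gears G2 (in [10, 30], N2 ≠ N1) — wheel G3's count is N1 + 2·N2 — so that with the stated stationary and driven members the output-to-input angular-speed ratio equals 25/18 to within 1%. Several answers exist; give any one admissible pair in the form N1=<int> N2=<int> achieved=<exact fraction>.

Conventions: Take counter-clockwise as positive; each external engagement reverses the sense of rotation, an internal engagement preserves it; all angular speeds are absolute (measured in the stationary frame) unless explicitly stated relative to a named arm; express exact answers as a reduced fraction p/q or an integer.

class = planetary set [ratio 25/18 wanted; Willis about the carrier]
Willis with ω_sun = 0: ω_ring/ω_arm = (N1+N3)/N3; set equal to 25/18  ⇒  N3/N1 = 1/(25/18 − 1) = 18/7
N3 = N1 + 2·N2  ⇒  N2/N1 = (N3/N1 − 1)/2 = (18/7 − 1)/2 = 11/14
smallest multiple with N1 ≥ 12 and N2 ≥ 10: k = 1  ⇒  N1 = 1·14 = 14, N2 = 1·11 = 11 (N1 ≤ 40, N2 ≤ 30, N2 ≠ N1 ✓), N3 = 14 + 2·11 = 36
check: (N1+N3)/N3 with N1 = 14, N3 = 36 gives 25/18; |achieved − target| = 0 ≤ 1/72 ✓

N1=14 N2=11 achieved=25/18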